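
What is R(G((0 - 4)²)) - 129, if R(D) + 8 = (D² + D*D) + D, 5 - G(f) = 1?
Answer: -101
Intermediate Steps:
G(f) = 4 (G(f) = 5 - 1*1 = 5 - 1 = 4)
R(D) = -8 + D + 2*D² (R(D) = -8 + ((D² + D*D) + D) = -8 + ((D² + D²) + D) = -8 + (2*D² + D) = -8 + (D + 2*D²) = -8 + D + 2*D²)
R(G((0 - 4)²)) - 129 = (-8 + 4 + 2*4²) - 129 = (-8 + 4 + 2*16) - 129 = (-8 + 4 + 32) - 129 = 28 - 129 = -101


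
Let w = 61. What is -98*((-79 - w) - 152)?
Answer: 28616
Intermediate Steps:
-98*((-79 - w) - 152) = -98*((-79 - 1*61) - 152) = -98*((-79 - 61) - 152) = -98*(-140 - 152) = -98*(-292) = 28616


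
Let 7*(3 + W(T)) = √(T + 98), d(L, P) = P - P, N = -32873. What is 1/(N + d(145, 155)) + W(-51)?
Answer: -98620/32873 + √47/7 ≈ -2.0207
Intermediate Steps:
d(L, P) = 0
W(T) = -3 + √(98 + T)/7 (W(T) = -3 + √(T + 98)/7 = -3 + √(98 + T)/7)
1/(N + d(145, 155)) + W(-51) = 1/(-32873 + 0) + (-3 + √(98 - 51)/7) = 1/(-32873) + (-3 + √47/7) = -1/32873 + (-3 + √47/7) = -98620/32873 + √47/7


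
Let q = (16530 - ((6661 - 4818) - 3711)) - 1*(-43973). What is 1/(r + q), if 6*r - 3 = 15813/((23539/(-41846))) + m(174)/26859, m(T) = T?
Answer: 1264468002/72942470577511 ≈ 1.7335e-5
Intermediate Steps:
r = -5923663175231/1264468002 (r = 1/2 + (15813/((23539/(-41846))) + 174/26859)/6 = 1/2 + (15813/((23539*(-1/41846))) + 174*(1/26859))/6 = 1/2 + (15813/(-23539/41846) + 58/8953)/6 = 1/2 + (15813*(-41846/23539) + 58/8953)/6 = 1/2 + (-661710798/23539 + 58/8953)/6 = 1/2 + (1/6)*(-5924295409232/210744667) = 1/2 - 2962147704616/632234001 = -5923663175231/1264468002 ≈ -4684.7)
q = 62371 (q = (16530 - (1843 - 3711)) + 43973 = (16530 - 1*(-1868)) + 43973 = (16530 + 1868) + 43973 = 18398 + 43973 = 62371)
1/(r + q) = 1/(-5923663175231/1264468002 + 62371) = 1/(72942470577511/1264468002) = 1264468002/72942470577511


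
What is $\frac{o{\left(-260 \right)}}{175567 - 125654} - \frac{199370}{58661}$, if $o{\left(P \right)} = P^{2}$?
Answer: $- \frac{5985671210}{2927946493} \approx -2.0443$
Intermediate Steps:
$\frac{o{\left(-260 \right)}}{175567 - 125654} - \frac{199370}{58661} = \frac{\left(-260\right)^{2}}{175567 - 125654} - \frac{199370}{58661} = \frac{67600}{175567 - 125654} - \frac{199370}{58661} = \frac{67600}{49913} - \frac{199370}{58661} = - \frac{5985671210}{2927946493}$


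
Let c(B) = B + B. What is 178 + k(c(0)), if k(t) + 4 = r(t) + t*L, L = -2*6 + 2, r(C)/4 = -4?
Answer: 158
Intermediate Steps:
r(C) = -16 (r(C) = 4*(-4) = -16)
L = -10 (L = -12 + 2 = -10)
c(B) = 2*B
k(t) = -20 - 10*t (k(t) = -4 + (-16 + t*(-10)) = -4 + (-16 - 10*t) = -20 - 10*t)
178 + k(c(0)) = 178 + (-20 - 20*0) = 178 + (-20 - 10*0) = 178 + (-20 + 0) = 178 - 20 = 158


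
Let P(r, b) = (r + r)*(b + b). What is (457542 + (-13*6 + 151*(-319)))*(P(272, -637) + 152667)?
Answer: -221178515755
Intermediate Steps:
P(r, b) = 4*b*r (P(r, b) = (2*r)*(2*b) = 4*b*r)
(457542 + (-13*6 + 151*(-319)))*(P(272, -637) + 152667) = (457542 + (-13*6 + 151*(-319)))*(4*(-637)*272 + 152667) = (457542 + (-78 - 48169))*(-693056 + 152667) = (457542 - 48247)*(-540389) = 409295*(-540389) = -221178515755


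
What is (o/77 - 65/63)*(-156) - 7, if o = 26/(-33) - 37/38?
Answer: 7604969/48279 ≈ 157.52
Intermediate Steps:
o = -2209/1254 (o = 26*(-1/33) - 37*1/38 = -26/33 - 37/38 = -2209/1254 ≈ -1.7616)
(o/77 - 65/63)*(-156) - 7 = (-2209/1254/77 - 65/63)*(-156) - 7 = (-2209/1254*1/77 - 65*1/63)*(-156) - 7 = (-2209/96558 - 65/63)*(-156) - 7 = -305497/289674*(-156) - 7 = 7942922/48279 - 7 = 7604969/48279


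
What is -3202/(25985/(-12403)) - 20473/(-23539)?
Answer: 935369393739/611660915 ≈ 1529.2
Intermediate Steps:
-3202/(25985/(-12403)) - 20473/(-23539) = -3202/(25985*(-1/12403)) - 20473*(-1/23539) = -3202/(-25985/12403) + 20473/23539 = -3202*(-12403/25985) + 20473/23539 = 39714406/25985 + 20473/23539 = 935369393739/611660915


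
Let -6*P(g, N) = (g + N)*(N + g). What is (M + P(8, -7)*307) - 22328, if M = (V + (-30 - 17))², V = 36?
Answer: -133549/6 ≈ -22258.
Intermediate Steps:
P(g, N) = -(N + g)²/6 (P(g, N) = -(g + N)*(N + g)/6 = -(N + g)*(N + g)/6 = -(N + g)²/6)
M = 121 (M = (36 + (-30 - 17))² = (36 - 47)² = (-11)² = 121)
(M + P(8, -7)*307) - 22328 = (121 - (-7 + 8)²/6*307) - 22328 = (121 - ⅙*1²*307) - 22328 = (121 - ⅙*1*307) - 22328 = (121 - ⅙*307) - 22328 = (121 - 307/6) - 22328 = 419/6 - 22328 = -133549/6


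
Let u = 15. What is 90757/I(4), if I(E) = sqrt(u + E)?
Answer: 90757*sqrt(19)/19 ≈ 20821.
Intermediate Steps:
I(E) = sqrt(15 + E)
90757/I(4) = 90757/(sqrt(15 + 4)) = 90757/(sqrt(19)) = 90757*(sqrt(19)/19) = 90757*sqrt(19)/19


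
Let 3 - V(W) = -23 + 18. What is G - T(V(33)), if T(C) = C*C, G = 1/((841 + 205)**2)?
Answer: -70023423/1094116 ≈ -64.000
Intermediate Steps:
V(W) = 8 (V(W) = 3 - (-23 + 18) = 3 - 1*(-5) = 3 + 5 = 8)
G = 1/1094116 (G = 1/(1046**2) = 1/1094116 ≈ 9.1398e-7)
T(C) = C**2
G - T(V(33)) = 1/1094116 - 1*8**2 = 1/1094116 - 1*64 = 1/1094116 - 64 = -70023423/1094116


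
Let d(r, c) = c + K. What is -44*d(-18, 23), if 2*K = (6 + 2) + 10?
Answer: -1408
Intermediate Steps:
K = 9 (K = ((6 + 2) + 10)/2 = (8 + 10)/2 = (1/2)*18 = 9)
d(r, c) = 9 + c (d(r, c) = c + 9 = 9 + c)
-44*d(-18, 23) = -44*(9 + 23) = -44*32 = -1408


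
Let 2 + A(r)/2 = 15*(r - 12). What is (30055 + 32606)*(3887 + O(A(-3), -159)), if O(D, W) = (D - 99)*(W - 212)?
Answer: 13099282050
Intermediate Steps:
A(r) = -364 + 30*r (A(r) = -4 + 2*(15*(r - 12)) = -4 + 2*(15*(-12 + r)) = -4 + 2*(-180 + 15*r) = -4 + (-360 + 30*r) = -364 + 30*r)
O(D, W) = (-212 + W)*(-99 + D) (O(D, W) = (-99 + D)*(-212 + W) = (-212 + W)*(-99 + D))
(30055 + 32606)*(3887 + O(A(-3), -159)) = (30055 + 32606)*(3887 + (20988 - 212*(-364 + 30*(-3)) - 99*(-159) + (-364 + 30*(-3))*(-159))) = 62661*(3887 + (20988 - 212*(-364 - 90) + 15741 + (-364 - 90)*(-159))) = 62661*(3887 + (20988 - 212*(-454) + 15741 - 454*(-159))) = 62661*(3887 + (20988 + 96248 + 15741 + 72186)) = 62661*(3887 + 205163) = 62661*209050 = 13099282050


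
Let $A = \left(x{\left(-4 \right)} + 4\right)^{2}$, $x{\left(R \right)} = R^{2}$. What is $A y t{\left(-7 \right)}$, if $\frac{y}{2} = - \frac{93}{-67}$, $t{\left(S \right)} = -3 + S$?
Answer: $- \frac{744000}{67} \approx -11104.0$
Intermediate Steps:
$y = \frac{186}{67}$ ($y = 2 \left(- \frac{93}{-67}\right) = 2 \left(\left(-93\right) \left(- \frac{1}{67}\right)\right) = 2 \cdot \frac{93}{67} = \frac{186}{67} \approx 2.7761$)
$A = 400$ ($A = \left(\left(-4\right)^{2} + 4\right)^{2} = \left(16 + 4\right)^{2} = 20^{2} = 400$)
$A y t{\left(-7 \right)} = 400 \cdot \frac{186}{67} \left(-3 - 7\right) = \frac{74400}{67} \left(-10\right) = - \frac{744000}{67}$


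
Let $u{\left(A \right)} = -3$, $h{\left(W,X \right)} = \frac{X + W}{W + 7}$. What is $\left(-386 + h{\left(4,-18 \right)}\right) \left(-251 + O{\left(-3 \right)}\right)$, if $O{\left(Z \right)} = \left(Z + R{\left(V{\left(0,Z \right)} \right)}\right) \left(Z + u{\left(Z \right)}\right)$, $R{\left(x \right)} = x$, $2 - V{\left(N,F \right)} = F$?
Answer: $\frac{1120380}{11} \approx 1.0185 \cdot 10^{5}$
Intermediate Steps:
$V{\left(N,F \right)} = 2 - F$
$h{\left(W,X \right)} = \frac{W + X}{7 + W}$
$O{\left(Z \right)} = -6 + 2 Z$ ($O{\left(Z \right)} = \left(Z - \left(-2 + Z\right)\right) \left(Z - 3\right) = 2 \left(-3 + Z\right) = -6 + 2 Z$)
$\left(-386 + h{\left(4,-18 \right)}\right) \left(-251 + O{\left(-3 \right)}\right) = \left(-386 + \frac{4 - 18}{7 + 4}\right) \left(-251 + \left(-6 + 2 \left(-3\right)\right)\right) = \left(-386 + \frac{1}{11} \left(-14\right)\right) \left(-251 - 12\right) = \left(-386 - \frac{14}{11}\right) \left(-263\right) = \left(- \frac{4260}{11}\right) \left(-263\right) = \frac{1120380}{11}$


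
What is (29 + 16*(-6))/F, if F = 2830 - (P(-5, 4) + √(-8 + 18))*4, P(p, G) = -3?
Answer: -95207/4038402 - 67*√10/2019201 ≈ -0.023680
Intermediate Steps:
F = 2842 - 4*√10 (F = 2830 - (-3 + √(-8 + 18))*4 = 2830 - (-3 + √10)*4 = 2830 - (-12 + 4*√10) = 2830 + (12 - 4*√10) = 2842 - 4*√10 ≈ 2829.4)
(29 + 16*(-6))/F = (29 + 16*(-6))/(2842 - 4*√10) = (29 - 96)/(2842 - 4*√10) = -67/(2842 - 4*√10)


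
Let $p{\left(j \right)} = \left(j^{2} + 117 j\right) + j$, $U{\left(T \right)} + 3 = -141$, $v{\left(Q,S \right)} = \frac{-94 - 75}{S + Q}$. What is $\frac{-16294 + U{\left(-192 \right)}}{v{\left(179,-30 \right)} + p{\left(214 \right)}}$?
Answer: $- \frac{2449262}{10585983} \approx -0.23137$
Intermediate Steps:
$v{\left(Q,S \right)} = - \frac{169}{Q + S}$
$U{\left(T \right)} = -144$ ($U{\left(T \right)} = -3 - 141 = -144$)
$p{\left(j \right)} = j^{2} + 118 j$
$\frac{-16294 + U{\left(-192 \right)}}{v{\left(179,-30 \right)} + p{\left(214 \right)}} = \frac{-16294 - 144}{- \frac{169}{179 - 30} + 214 \left(118 + 214\right)} = - \frac{16438}{- \frac{169}{149} + 214 \cdot 332} = - \frac{16438}{\left(-169\right) \frac{1}{149} + 71048} = - \frac{16438}{- \frac{169}{149} + 71048} = - \frac{16438}{\frac{10585983}{149}} = \left(-16438\right) \frac{149}{10585983} = - \frac{2449262}{10585983}$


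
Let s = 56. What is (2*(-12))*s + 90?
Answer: -1254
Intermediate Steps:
(2*(-12))*s + 90 = (2*(-12))*56 + 90 = -24*56 + 90 = -1344 + 90 = -1254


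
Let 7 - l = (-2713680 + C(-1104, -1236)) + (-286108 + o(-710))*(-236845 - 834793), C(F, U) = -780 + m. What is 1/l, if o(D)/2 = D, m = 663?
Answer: -1/308123217060 ≈ -3.2455e-12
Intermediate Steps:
o(D) = 2*D
C(F, U) = -117 (C(F, U) = -780 + 663 = -117)
l = -308123217060 (l = 7 - ((-2713680 - 117) + (-286108 + 2*(-710))*(-236845 - 834793)) = 7 - (-2713797 + (-286108 - 1420)*(-1071638)) = 7 - (-2713797 - 287528*(-1071638)) = 7 - (-2713797 + 308125930864) = 7 - 1*308123217067 = 7 - 308123217067 = -308123217060)
1/l = 1/(-308123217060) = -1/308123217060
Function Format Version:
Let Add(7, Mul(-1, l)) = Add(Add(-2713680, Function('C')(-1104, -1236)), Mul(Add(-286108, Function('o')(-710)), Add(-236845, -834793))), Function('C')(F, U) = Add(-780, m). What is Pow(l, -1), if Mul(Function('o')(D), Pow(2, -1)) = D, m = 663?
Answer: Rational(-1, 308123217060) ≈ -3.2455e-12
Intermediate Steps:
Function('o')(D) = Mul(2, D)
Function('C')(F, U) = -117 (Function('C')(F, U) = Add(-780, 663) = -117)
l = -308123217060 (l = Add(7, Mul(-1, Add(Add(-2713680, -117), Mul(Add(-286108, Mul(2, -710)), Add(-236845, -834793))))) = Add(7, Mul(-1, Add(-2713797, Mul(Add(-286108, -1420), -1071638)))) = Add(7, Mul(-1, Add(-2713797, Mul(-287528, -1071638)))) = Add(7, Mul(-1, Add(-2713797, 308125930864))) = Add(7, Mul(-1, 308123217067)) = Add(7, -308123217067) = -308123217060)
Pow(l, -1) = Pow(-308123217060, -1) = Rational(-1, 308123217060)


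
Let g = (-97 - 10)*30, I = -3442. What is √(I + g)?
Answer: 2*I*√1663 ≈ 81.56*I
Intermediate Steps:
g = -3210 (g = -107*30 = -3210)
√(I + g) = √(-3442 - 3210) = √(-6652) = 2*I*√1663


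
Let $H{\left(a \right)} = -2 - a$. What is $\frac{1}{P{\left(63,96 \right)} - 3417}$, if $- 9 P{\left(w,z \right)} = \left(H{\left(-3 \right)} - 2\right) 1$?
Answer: $- \frac{9}{30752} \approx -0.00029266$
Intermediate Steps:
$P{\left(w,z \right)} = \frac{1}{9}$ ($P{\left(w,z \right)} = - \frac{\left(\left(-2 - -3\right) - 2\right) 1}{9} = - \frac{\left(\left(-2 + 3\right) - 2\right) 1}{9} = - \frac{\left(1 - 2\right) 1}{9} = - \frac{\left(-1\right) 1}{9} = \left(- \frac{1}{9}\right) \left(-1\right) = \frac{1}{9}$)
$\frac{1}{P{\left(63,96 \right)} - 3417} = \frac{1}{\frac{1}{9} - 3417} = \frac{1}{- \frac{30752}{9}} = - \frac{9}{30752}$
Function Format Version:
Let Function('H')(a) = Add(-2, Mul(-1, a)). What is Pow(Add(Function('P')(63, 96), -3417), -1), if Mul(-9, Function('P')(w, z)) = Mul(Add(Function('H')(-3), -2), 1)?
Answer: Rational(-9, 30752) ≈ -0.00029266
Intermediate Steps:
Function('P')(w, z) = Rational(1, 9) (Function('P')(w, z) = Mul(Rational(-1, 9), Mul(Add(Add(-2, Mul(-1, -3)), -2), 1)) = Mul(Rational(-1, 9), Mul(Add(Add(-2, 3), -2), 1)) = Mul(Rational(-1, 9), Mul(Add(1, -2), 1)) = Mul(Rational(-1, 9), Mul(-1, 1)) = Mul(Rational(-1, 9), -1) = Rational(1, 9))
Pow(Add(Function('P')(63, 96), -3417), -1) = Pow(Add(Rational(1, 9), -3417), -1) = Pow(Rational(-30752, 9), -1) = Rational(-9, 30752)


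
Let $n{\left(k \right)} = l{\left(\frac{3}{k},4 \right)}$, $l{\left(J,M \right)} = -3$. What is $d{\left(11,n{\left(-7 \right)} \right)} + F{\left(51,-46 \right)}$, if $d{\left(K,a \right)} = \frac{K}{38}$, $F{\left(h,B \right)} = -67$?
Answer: $- \frac{2535}{38} \approx -66.711$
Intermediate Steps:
$n{\left(k \right)} = -3$
$d{\left(K,a \right)} = \frac{K}{38}$ ($d{\left(K,a \right)} = K \frac{1}{38} = \frac{K}{38}$)
$d{\left(11,n{\left(-7 \right)} \right)} + F{\left(51,-46 \right)} = \frac{1}{38} \cdot 11 - 67 = \frac{11}{38} - 67 = - \frac{2535}{38}$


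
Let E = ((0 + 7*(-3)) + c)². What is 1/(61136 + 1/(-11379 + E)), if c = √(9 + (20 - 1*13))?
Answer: 11090/677998239 ≈ 1.6357e-5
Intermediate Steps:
c = 4 (c = √(9 + (20 - 13)) = √(9 + 7) = √16 = 4)
E = 289 (E = ((0 + 7*(-3)) + 4)² = ((0 - 21) + 4)² = (-21 + 4)² = (-17)² = 289)
1/(61136 + 1/(-11379 + E)) = 1/(61136 + 1/(-11379 + 289)) = 1/(61136 + 1/(-11090)) = 1/(61136 - 1/11090) = 1/(677998239/11090) = 11090/677998239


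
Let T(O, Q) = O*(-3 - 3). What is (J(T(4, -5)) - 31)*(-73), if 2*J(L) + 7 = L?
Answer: 6789/2 ≈ 3394.5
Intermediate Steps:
T(O, Q) = -6*O (T(O, Q) = O*(-6) = -6*O)
J(L) = -7/2 + L/2
(J(T(4, -5)) - 31)*(-73) = ((-7/2 + (-6*4)/2) - 31)*(-73) = ((-7/2 + (½)*(-24)) - 31)*(-73) = ((-7/2 - 12) - 31)*(-73) = (-31/2 - 31)*(-73) = -93/2*(-73) = 6789/2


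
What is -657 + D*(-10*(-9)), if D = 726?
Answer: 64683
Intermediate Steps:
-657 + D*(-10*(-9)) = -657 + 726*(-10*(-9)) = -657 + 726*90 = -657 + 65340 = 64683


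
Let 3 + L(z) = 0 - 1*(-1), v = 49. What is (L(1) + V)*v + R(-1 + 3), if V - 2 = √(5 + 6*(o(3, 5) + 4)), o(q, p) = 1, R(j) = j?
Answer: 2 + 49*√35 ≈ 291.89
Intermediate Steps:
V = 2 + √35 (V = 2 + √(5 + 6*(1 + 4)) = 2 + √(5 + 6*5) = 2 + √(5 + 30) = 2 + √35 ≈ 7.9161)
L(z) = -2 (L(z) = -3 + (0 - 1*(-1)) = -3 + (0 + 1) = -3 + 1 = -2)
(L(1) + V)*v + R(-1 + 3) = (-2 + (2 + √35))*49 + (-1 + 3) = √35*49 + 2 = 49*√35 + 2 = 2 + 49*√35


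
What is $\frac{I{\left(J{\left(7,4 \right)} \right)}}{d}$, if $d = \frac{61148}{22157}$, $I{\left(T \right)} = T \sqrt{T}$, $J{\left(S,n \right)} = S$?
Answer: $\frac{155099 \sqrt{7}}{61148} \approx 6.7108$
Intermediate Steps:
$I{\left(T \right)} = T^{\frac{3}{2}}$
$d = \frac{61148}{22157}$ ($d = 61148 \cdot \frac{1}{22157} = \frac{61148}{22157} \approx 2.7598$)
$\frac{I{\left(J{\left(7,4 \right)} \right)}}{d} = \frac{7^{\frac{3}{2}}}{\frac{61148}{22157}} = 7 \sqrt{7} \cdot \frac{22157}{61148} = \frac{155099 \sqrt{7}}{61148}$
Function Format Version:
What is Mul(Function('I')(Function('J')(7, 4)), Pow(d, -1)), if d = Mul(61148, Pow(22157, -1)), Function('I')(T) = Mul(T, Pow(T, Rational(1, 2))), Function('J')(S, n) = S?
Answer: Mul(Rational(155099, 61148), Pow(7, Rational(1, 2))) ≈ 6.7108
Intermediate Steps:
Function('I')(T) = Pow(T, Rational(3, 2))
d = Rational(61148, 22157) (d = Mul(61148, Rational(1, 22157)) = Rational(61148, 22157) ≈ 2.7598)
Mul(Function('I')(Function('J')(7, 4)), Pow(d, -1)) = Mul(Pow(7, Rational(3, 2)), Pow(Rational(61148, 22157), -1)) = Mul(Mul(7, Pow(7, Rational(1, 2))), Rational(22157, 61148)) = Mul(Rational(155099, 61148), Pow(7, Rational(1, 2)))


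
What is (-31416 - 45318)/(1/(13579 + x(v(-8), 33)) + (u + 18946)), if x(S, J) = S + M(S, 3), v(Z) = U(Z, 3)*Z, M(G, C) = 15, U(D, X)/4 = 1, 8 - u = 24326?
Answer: 115629612/8095007 ≈ 14.284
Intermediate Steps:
u = -24318 (u = 8 - 1*24326 = 8 - 24326 = -24318)
U(D, X) = 4 (U(D, X) = 4*1 = 4)
v(Z) = 4*Z
x(S, J) = 15 + S (x(S, J) = S + 15 = 15 + S)
(-31416 - 45318)/(1/(13579 + x(v(-8), 33)) + (u + 18946)) = (-31416 - 45318)/(1/(13579 + (15 + 4*(-8))) + (-24318 + 18946)) = -76734/(1/(13579 + (15 - 32)) - 5372) = -76734/(1/(13579 - 17) - 5372) = -76734/(1/13562 - 5372) = -76734/(-72855063/13562) = -76734*(-13562/72855063) = 115629612/8095007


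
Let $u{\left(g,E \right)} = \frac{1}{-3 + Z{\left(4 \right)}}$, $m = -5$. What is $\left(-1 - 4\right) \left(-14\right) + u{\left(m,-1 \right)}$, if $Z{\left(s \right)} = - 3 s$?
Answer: $\frac{1049}{15} \approx 69.933$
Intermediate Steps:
$u{\left(g,E \right)} = - \frac{1}{15}$ ($u{\left(g,E \right)} = \frac{1}{-3 - 12} = \frac{1}{-15} = - \frac{1}{15}$)
$\left(-1 - 4\right) \left(-14\right) + u{\left(m,-1 \right)} = \left(-1 - 4\right) \left(-14\right) - \frac{1}{15} = \left(-5\right) \left(-14\right) - \frac{1}{15} = 70 - \frac{1}{15} = \frac{1049}{15}$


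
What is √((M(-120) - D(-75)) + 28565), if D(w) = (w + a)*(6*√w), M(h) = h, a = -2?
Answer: √(28445 + 2310*I*√3) ≈ 169.07 + 11.832*I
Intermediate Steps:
D(w) = 6*√w*(-2 + w) (D(w) = (w - 2)*(6*√w) = (-2 + w)*(6*√w) = 6*√w*(-2 + w))
√((M(-120) - D(-75)) + 28565) = √((-120 - 6*√(-75)*(-2 - 75)) + 28565) = √((-120 - 6*5*I*√3*(-77)) + 28565) = √((-120 - (-2310)*I*√3) + 28565) = √((-120 + 2310*I*√3) + 28565) = √(28445 + 2310*I*√3)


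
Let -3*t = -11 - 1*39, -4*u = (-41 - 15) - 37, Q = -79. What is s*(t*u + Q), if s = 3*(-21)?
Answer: -38871/2 ≈ -19436.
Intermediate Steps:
u = 93/4 (u = -((-41 - 15) - 37)/4 = -(-56 - 37)/4 = -¼*(-93) = 93/4 ≈ 23.250)
t = 50/3 (t = -(-11 - 1*39)/3 = -(-11 - 39)/3 = -⅓*(-50) = 50/3 ≈ 16.667)
s = -63
s*(t*u + Q) = -63*((50/3)*(93/4) - 79) = -63*(775/2 - 79) = -63*617/2 = -38871/2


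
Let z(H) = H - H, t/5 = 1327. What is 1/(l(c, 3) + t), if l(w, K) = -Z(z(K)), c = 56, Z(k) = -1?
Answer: 1/6636 ≈ 0.00015069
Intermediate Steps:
t = 6635 (t = 5*1327 = 6635)
z(H) = 0
l(w, K) = 1 (l(w, K) = -1*(-1) = 1)
1/(l(c, 3) + t) = 1/(1 + 6635) = 1/6636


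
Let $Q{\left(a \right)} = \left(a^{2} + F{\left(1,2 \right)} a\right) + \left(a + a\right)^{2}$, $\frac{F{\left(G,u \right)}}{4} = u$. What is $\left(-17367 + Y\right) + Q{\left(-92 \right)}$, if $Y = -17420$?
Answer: $6797$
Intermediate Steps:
$F{\left(G,u \right)} = 4 u$
$Q{\left(a \right)} = 5 a^{2} + 8 a$ ($Q{\left(a \right)} = \left(a^{2} + 4 \cdot 2 a\right) + \left(a + a\right)^{2} = \left(a^{2} + 8 a\right) + \left(2 a\right)^{2} = \left(a^{2} + 8 a\right) + 4 a^{2} = 5 a^{2} + 8 a$)
$\left(-17367 + Y\right) + Q{\left(-92 \right)} = \left(-17367 - 17420\right) - 92 \left(8 + 5 \left(-92\right)\right) = -34787 - 92 \left(8 - 460\right) = -34787 - -41584 = -34787 + 41584 = 6797$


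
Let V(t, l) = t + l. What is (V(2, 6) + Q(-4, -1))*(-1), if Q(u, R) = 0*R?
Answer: -8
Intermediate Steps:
Q(u, R) = 0
V(t, l) = l + t
(V(2, 6) + Q(-4, -1))*(-1) = ((6 + 2) + 0)*(-1) = (8 + 0)*(-1) = 8*(-1) = -8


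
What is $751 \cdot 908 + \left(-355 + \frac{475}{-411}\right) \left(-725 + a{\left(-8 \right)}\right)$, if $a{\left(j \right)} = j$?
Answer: $\frac{387560728}{411} \approx 9.4297 \cdot 10^{5}$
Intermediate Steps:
$751 \cdot 908 + \left(-355 + \frac{475}{-411}\right) \left(-725 + a{\left(-8 \right)}\right) = 751 \cdot 908 + \left(-355 + \frac{475}{-411}\right) \left(-725 - 8\right) = 681908 + \left(-355 + 475 \left(- \frac{1}{411}\right)\right) \left(-733\right) = 681908 + \left(-355 - \frac{475}{411}\right) \left(-733\right) = 681908 - - \frac{107296540}{411} = 681908 + \frac{107296540}{411} = \frac{387560728}{411}$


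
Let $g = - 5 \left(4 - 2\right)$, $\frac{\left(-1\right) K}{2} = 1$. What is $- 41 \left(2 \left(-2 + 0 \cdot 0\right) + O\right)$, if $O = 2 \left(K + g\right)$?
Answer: $1148$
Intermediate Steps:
$K = -2$ ($K = \left(-2\right) 1 = -2$)
$g = -10$ ($g = \left(-5\right) 2 = -10$)
$O = -24$ ($O = 2 \left(-2 - 10\right) = 2 \left(-12\right) = -24$)
$- 41 \left(2 \left(-2 + 0 \cdot 0\right) + O\right) = - 41 \left(2 \left(-2 + 0 \cdot 0\right) - 24\right) = - 41 \left(2 \left(-2 + 0\right) - 24\right) = - 41 \left(2 \left(-2\right) - 24\right) = - 41 \left(-4 - 24\right) = \left(-41\right) \left(-28\right) = 1148$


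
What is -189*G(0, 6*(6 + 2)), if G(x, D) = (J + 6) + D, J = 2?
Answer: -10584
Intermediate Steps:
G(x, D) = 8 + D (G(x, D) = (2 + 6) + D = 8 + D)
-189*G(0, 6*(6 + 2)) = -189*(8 + 6*(6 + 2)) = -189*(8 + 6*8) = -189*(8 + 48) = -189*56 = -10584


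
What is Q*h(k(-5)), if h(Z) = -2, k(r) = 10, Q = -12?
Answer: 24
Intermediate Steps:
Q*h(k(-5)) = -12*(-2) = 24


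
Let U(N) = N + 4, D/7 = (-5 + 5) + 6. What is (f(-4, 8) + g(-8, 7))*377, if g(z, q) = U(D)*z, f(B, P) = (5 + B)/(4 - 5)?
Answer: -139113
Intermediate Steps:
D = 42 (D = 7*((-5 + 5) + 6) = 7*(0 + 6) = 7*6 = 42)
f(B, P) = -5 - B (f(B, P) = (5 + B)/(-1) = (5 + B)*(-1) = -5 - B)
U(N) = 4 + N
g(z, q) = 46*z (g(z, q) = (4 + 42)*z = 46*z)
(f(-4, 8) + g(-8, 7))*377 = ((-5 - 1*(-4)) + 46*(-8))*377 = ((-5 + 4) - 368)*377 = (-1 - 368)*377 = -369*377 = -139113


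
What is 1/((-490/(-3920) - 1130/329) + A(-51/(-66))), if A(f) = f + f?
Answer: -28952/51077 ≈ -0.56683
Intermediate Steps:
A(f) = 2*f
1/((-490/(-3920) - 1130/329) + A(-51/(-66))) = 1/((-490/(-3920) - 1130/329) + 2*(-51/(-66))) = 1/((-490*(-1/3920) - 1130*1/329) + 2*(-51*(-1/66))) = 1/((1/8 - 1130/329) + 2*(17/22)) = 1/(-8711/2632 + 17/11) = 1/(-51077/28952) = -28952/51077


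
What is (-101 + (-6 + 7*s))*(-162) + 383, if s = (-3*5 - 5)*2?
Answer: 63077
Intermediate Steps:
s = -40 (s = (-15 - 5)*2 = -20*2 = -40)
(-101 + (-6 + 7*s))*(-162) + 383 = (-101 + (-6 + 7*(-40)))*(-162) + 383 = (-101 + (-6 - 280))*(-162) + 383 = (-101 - 286)*(-162) + 383 = -387*(-162) + 383 = 62694 + 383 = 63077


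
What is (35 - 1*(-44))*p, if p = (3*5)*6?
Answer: 7110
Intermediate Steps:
p = 90 (p = 15*6 = 90)
(35 - 1*(-44))*p = (35 - 1*(-44))*90 = (35 + 44)*90 = 79*90 = 7110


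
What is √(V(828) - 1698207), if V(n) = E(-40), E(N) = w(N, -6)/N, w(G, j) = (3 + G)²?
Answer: I*√679296490/20 ≈ 1303.2*I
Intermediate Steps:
E(N) = (3 + N)²/N
V(n) = -1369/40 (V(n) = (3 - 40)²/(-40) = -1/40*(-37)² = -1/40*1369 = -1369/40)
√(V(828) - 1698207) = √(-1369/40 - 1698207) = √(-67929649/40) = I*√679296490/20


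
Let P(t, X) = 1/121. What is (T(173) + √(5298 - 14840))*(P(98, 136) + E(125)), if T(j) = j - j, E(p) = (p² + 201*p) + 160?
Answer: 4950111*I*√9542/121 ≈ 3.9962e+6*I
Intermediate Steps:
E(p) = 160 + p² + 201*p
P(t, X) = 1/121
T(j) = 0
(T(173) + √(5298 - 14840))*(P(98, 136) + E(125)) = (0 + √(5298 - 14840))*(1/121 + (160 + 125² + 201*125)) = (0 + √(-9542))*(1/121 + (160 + 15625 + 25125)) = (0 + I*√9542)*(1/121 + 40910) = (I*√9542)*(4950111/121) = 4950111*I*√9542/121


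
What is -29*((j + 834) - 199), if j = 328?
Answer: -27927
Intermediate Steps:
-29*((j + 834) - 199) = -29*((328 + 834) - 199) = -29*(1162 - 199) = -29*963 = -27927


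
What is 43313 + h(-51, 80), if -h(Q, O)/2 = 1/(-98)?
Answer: 2122338/49 ≈ 43313.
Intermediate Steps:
h(Q, O) = 1/49 (h(Q, O) = -2/(-98) = -2*(-1/98) = 1/49)
43313 + h(-51, 80) = 43313 + 1/49 = 2122338/49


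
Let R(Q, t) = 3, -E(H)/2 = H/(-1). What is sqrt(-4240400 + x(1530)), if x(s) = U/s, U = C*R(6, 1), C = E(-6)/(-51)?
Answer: I*sqrt(275732009970)/255 ≈ 2059.2*I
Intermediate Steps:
E(H) = 2*H (E(H) = -2*H/(-1) = -2*H*(-1) = -(-2)*H = 2*H)
C = 4/17 (C = (2*(-6))/(-51) = -12*(-1/51) = 4/17 ≈ 0.23529)
U = 12/17 (U = (4/17)*3 = 12/17 ≈ 0.70588)
x(s) = 12/(17*s)
sqrt(-4240400 + x(1530)) = sqrt(-4240400 + (12/17)/1530) = sqrt(-4240400 + (12/17)*(1/1530)) = sqrt(-4240400 + 2/4335) = sqrt(-18382133998/4335) = I*sqrt(275732009970)/255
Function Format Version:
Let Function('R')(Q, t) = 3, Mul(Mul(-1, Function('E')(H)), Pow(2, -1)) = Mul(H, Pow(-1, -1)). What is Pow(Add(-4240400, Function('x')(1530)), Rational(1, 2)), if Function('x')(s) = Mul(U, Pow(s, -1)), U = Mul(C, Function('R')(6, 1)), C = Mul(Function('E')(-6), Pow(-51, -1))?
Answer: Mul(Rational(1, 255), I, Pow(275732009970, Rational(1, 2))) ≈ Mul(2059.2, I)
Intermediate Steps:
Function('E')(H) = Mul(2, H) (Function('E')(H) = Mul(-2, Mul(H, Pow(-1, -1))) = Mul(-2, Mul(H, -1)) = Mul(-2, Mul(-1, H)) = Mul(2, H))
C = Rational(4, 17) (C = Mul(Mul(2, -6), Pow(-51, -1)) = Mul(-12, Rational(-1, 51)) = Rational(4, 17) ≈ 0.23529)
U = Rational(12, 17) (U = Mul(Rational(4, 17), 3) = Rational(12, 17) ≈ 0.70588)
Function('x')(s) = Mul(Rational(12, 17), Pow(s, -1))
Pow(Add(-4240400, Function('x')(1530)), Rational(1, 2)) = Pow(Add(-4240400, Mul(Rational(12, 17), Pow(1530, -1))), Rational(1, 2)) = Pow(Add(-4240400, Mul(Rational(12, 17), Rational(1, 1530))), Rational(1, 2)) = Pow(Add(-4240400, Rational(2, 4335)), Rational(1, 2)) = Pow(Rational(-18382133998, 4335), Rational(1, 2)) = Mul(Rational(1, 255), I, Pow(275732009970, Rational(1, 2)))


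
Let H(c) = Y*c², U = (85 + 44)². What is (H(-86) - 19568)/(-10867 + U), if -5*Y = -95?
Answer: 60478/2887 ≈ 20.948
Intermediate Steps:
Y = 19 (Y = -⅕*(-95) = 19)
U = 16641 (U = 129² = 16641)
H(c) = 19*c²
(H(-86) - 19568)/(-10867 + U) = (19*(-86)² - 19568)/(-10867 + 16641) = (19*7396 - 19568)/5774 = (140524 - 19568)*(1/5774) = 120956*(1/5774) = 60478/2887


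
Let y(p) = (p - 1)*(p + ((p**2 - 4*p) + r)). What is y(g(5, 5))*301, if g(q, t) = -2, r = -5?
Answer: -4515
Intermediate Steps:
y(p) = (-1 + p)*(-5 + p**2 - 3*p) (y(p) = (p - 1)*(p + ((p**2 - 4*p) - 5)) = (-1 + p)*(p + (-5 + p**2 - 4*p)) = (-1 + p)*(-5 + p**2 - 3*p))
y(g(5, 5))*301 = (5 + (-2)**3 - 4*(-2)**2 - 2*(-2))*301 = (5 - 8 - 4*4 + 4)*301 = (5 - 8 - 16 + 4)*301 = -15*301 = -4515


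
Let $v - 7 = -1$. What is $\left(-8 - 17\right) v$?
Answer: $-150$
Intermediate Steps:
$v = 6$ ($v = 7 - 1 = 6$)
$\left(-8 - 17\right) v = \left(-8 - 17\right) 6 = \left(-25\right) 6 = -150$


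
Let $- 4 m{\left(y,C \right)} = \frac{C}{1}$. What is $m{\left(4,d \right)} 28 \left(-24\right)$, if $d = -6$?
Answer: $-1008$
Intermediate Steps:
$m{\left(y,C \right)} = - \frac{C}{4}$ ($m{\left(y,C \right)} = - \frac{C 1^{-1}}{4} = - \frac{C 1}{4} = - \frac{C}{4}$)
$m{\left(4,d \right)} 28 \left(-24\right) = \left(- \frac{1}{4}\right) \left(-6\right) 28 \left(-24\right) = \frac{3}{2} \cdot 28 \left(-24\right) = 42 \left(-24\right) = -1008$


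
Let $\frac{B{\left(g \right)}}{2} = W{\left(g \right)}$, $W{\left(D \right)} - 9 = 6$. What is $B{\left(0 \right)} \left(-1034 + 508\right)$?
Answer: $-15780$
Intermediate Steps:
$W{\left(D \right)} = 15$ ($W{\left(D \right)} = 9 + 6 = 15$)
$B{\left(g \right)} = 30$ ($B{\left(g \right)} = 2 \cdot 15 = 30$)
$B{\left(0 \right)} \left(-1034 + 508\right) = 30 \left(-1034 + 508\right) = 30 \left(-526\right) = -15780$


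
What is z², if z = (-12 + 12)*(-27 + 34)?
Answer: 0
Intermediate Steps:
z = 0 (z = 0*7 = 0)
z² = 0² = 0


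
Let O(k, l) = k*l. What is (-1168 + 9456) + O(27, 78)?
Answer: 10394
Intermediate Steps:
(-1168 + 9456) + O(27, 78) = (-1168 + 9456) + 27*78 = 8288 + 2106 = 10394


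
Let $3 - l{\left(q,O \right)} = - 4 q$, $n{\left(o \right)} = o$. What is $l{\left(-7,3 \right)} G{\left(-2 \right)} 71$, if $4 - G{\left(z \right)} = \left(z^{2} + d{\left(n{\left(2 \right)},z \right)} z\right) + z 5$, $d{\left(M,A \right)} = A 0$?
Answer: $-17750$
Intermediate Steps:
$d{\left(M,A \right)} = 0$
$l{\left(q,O \right)} = 3 + 4 q$ ($l{\left(q,O \right)} = 3 - - 4 q = 3 + 4 q$)
$G{\left(z \right)} = 4 - z^{2} - 5 z$ ($G{\left(z \right)} = 4 - \left(\left(z^{2} + 0 z\right) + z 5\right) = 4 - \left(\left(z^{2} + 0\right) + 5 z\right) = 4 - \left(z^{2} + 5 z\right) = 4 - z^{2} - 5 z$)
$l{\left(-7,3 \right)} G{\left(-2 \right)} 71 = \left(3 + 4 \left(-7\right)\right) \left(4 - \left(-2\right)^{2} - -10\right) 71 = \left(3 - 28\right) \left(4 - 4 + 10\right) 71 = - 25 \left(4 - 4 + 10\right) 71 = \left(-25\right) 10 \cdot 71 = \left(-250\right) 71 = -17750$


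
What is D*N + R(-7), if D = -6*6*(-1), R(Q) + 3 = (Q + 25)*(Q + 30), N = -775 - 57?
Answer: -29541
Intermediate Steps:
N = -832
R(Q) = -3 + (25 + Q)*(30 + Q) (R(Q) = -3 + (Q + 25)*(Q + 30) = -3 + (25 + Q)*(30 + Q))
D = 36 (D = -36*(-1) = 36)
D*N + R(-7) = 36*(-832) + (747 + (-7)² + 55*(-7)) = -29952 + (747 + 49 - 385) = -29952 + 411 = -29541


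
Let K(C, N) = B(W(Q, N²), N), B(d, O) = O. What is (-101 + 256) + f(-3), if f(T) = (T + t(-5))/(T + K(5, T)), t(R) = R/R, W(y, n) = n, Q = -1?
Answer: 466/3 ≈ 155.33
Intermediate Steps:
K(C, N) = N
t(R) = 1
f(T) = (1 + T)/(2*T) (f(T) = (T + 1)/(T + T) = (1 + T)/((2*T)) = (1 + T)*(1/(2*T)) = (1 + T)/(2*T))
(-101 + 256) + f(-3) = (-101 + 256) + (½)*(1 - 3)/(-3) = 155 + (½)*(-⅓)*(-2) = 155 + ⅓ = 466/3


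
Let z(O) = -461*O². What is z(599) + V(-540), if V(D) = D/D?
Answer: -165407260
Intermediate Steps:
V(D) = 1
z(599) + V(-540) = -461*599² + 1 = -461*358801 + 1 = -165407261 + 1 = -165407260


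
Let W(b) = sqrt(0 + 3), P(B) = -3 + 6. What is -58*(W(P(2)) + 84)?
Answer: -4872 - 58*sqrt(3) ≈ -4972.5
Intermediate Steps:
P(B) = 3
W(b) = sqrt(3)
-58*(W(P(2)) + 84) = -58*(sqrt(3) + 84) = -58*(84 + sqrt(3)) = -4872 - 58*sqrt(3)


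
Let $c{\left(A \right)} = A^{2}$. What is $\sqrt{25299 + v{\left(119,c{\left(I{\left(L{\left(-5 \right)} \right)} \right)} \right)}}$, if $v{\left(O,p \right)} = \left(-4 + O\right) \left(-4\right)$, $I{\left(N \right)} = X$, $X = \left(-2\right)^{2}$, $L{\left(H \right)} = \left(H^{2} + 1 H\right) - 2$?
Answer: $\sqrt{24839} \approx 157.6$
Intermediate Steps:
$L{\left(H \right)} = -2 + H + H^{2}$ ($L{\left(H \right)} = \left(H^{2} + H\right) - 2 = \left(H + H^{2}\right) - 2 = -2 + H + H^{2}$)
$X = 4$
$I{\left(N \right)} = 4$
$v{\left(O,p \right)} = 16 - 4 O$
$\sqrt{25299 + v{\left(119,c{\left(I{\left(L{\left(-5 \right)} \right)} \right)} \right)}} = \sqrt{25299 + \left(16 - 476\right)} = \sqrt{25299 - 460} = \sqrt{24839}$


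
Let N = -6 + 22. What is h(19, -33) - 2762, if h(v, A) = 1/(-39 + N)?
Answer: -63527/23 ≈ -2762.0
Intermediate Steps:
N = 16
h(v, A) = -1/23 (h(v, A) = 1/(-39 + 16) = 1/(-23) = -1/23)
h(19, -33) - 2762 = -1/23 - 2762 = -63527/23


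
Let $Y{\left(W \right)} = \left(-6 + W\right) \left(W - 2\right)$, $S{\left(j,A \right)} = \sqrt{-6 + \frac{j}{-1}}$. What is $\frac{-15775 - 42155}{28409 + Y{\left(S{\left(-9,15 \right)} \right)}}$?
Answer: $- \frac{102912645}{50495224} - \frac{28965 \sqrt{3}}{50495224} \approx -2.0391$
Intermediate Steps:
$S{\left(j,A \right)} = \sqrt{-6 - j}$ ($S{\left(j,A \right)} = \sqrt{-6 + j \left(-1\right)} = \sqrt{-6 - j}$)
$Y{\left(W \right)} = \left(-6 + W\right) \left(-2 + W\right)$
$\frac{-15775 - 42155}{28409 + Y{\left(S{\left(-9,15 \right)} \right)}} = \frac{-15775 - 42155}{28409 + \left(12 + \left(\sqrt{-6 - -9}\right)^{2} - 8 \sqrt{-6 - -9}\right)} = - \frac{57930}{28409 + \left(12 + \left(\sqrt{-6 + 9}\right)^{2} - 8 \sqrt{-6 + 9}\right)} = - \frac{57930}{28409 + \left(12 + \left(\sqrt{3}\right)^{2} - 8 \sqrt{3}\right)} = - \frac{57930}{28409 + \left(12 + 3 - 8 \sqrt{3}\right)} = - \frac{57930}{28409 + \left(15 - 8 \sqrt{3}\right)} = - \frac{57930}{28424 - 8 \sqrt{3}}$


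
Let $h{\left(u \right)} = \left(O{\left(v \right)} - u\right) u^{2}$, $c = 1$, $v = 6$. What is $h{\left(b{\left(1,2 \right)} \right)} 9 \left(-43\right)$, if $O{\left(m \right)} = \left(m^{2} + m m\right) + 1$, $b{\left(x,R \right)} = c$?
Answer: $-27864$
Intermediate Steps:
$b{\left(x,R \right)} = 1$
$O{\left(m \right)} = 1 + 2 m^{2}$ ($O{\left(m \right)} = \left(m^{2} + m^{2}\right) + 1 = 2 m^{2} + 1 = 1 + 2 m^{2}$)
$h{\left(u \right)} = u^{2} \left(73 - u\right)$ ($h{\left(u \right)} = \left(\left(1 + 2 \cdot 6^{2}\right) - u\right) u^{2} = \left(\left(1 + 2 \cdot 36\right) - u\right) u^{2} = \left(\left(1 + 72\right) - u\right) u^{2} = \left(73 - u\right) u^{2} = u^{2} \left(73 - u\right)$)
$h{\left(b{\left(1,2 \right)} \right)} 9 \left(-43\right) = 1^{2} \left(73 - 1\right) 9 \left(-43\right) = 1 \left(73 - 1\right) 9 \left(-43\right) = 1 \cdot 72 \cdot 9 \left(-43\right) = 72 \cdot 9 \left(-43\right) = 648 \left(-43\right) = -27864$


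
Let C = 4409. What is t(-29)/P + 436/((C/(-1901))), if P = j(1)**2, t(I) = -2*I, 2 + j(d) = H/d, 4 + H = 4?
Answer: -1529811/8818 ≈ -173.49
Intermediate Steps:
H = 0 (H = -4 + 4 = 0)
j(d) = -2 (j(d) = -2 + 0/d = -2 + 0 = -2)
P = 4 (P = (-2)**2 = 4)
t(-29)/P + 436/((C/(-1901))) = -2*(-29)/4 + 436/((4409/(-1901))) = 58*(1/4) + 436/((4409*(-1/1901))) = 29/2 + 436/(-4409/1901) = 29/2 + 436*(-1901/4409) = 29/2 - 828836/4409 = -1529811/8818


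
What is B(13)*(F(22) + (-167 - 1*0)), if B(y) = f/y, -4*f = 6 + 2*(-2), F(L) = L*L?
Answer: -317/26 ≈ -12.192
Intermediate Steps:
F(L) = L²
f = -½ (f = -(6 + 2*(-2))/4 = -(6 - 4)/4 = -¼*2 = -½ ≈ -0.50000)
B(y) = -1/(2*y)
B(13)*(F(22) + (-167 - 1*0)) = (-½/13)*(22² + (-167 - 1*0)) = (-½*1/13)*(484 + (-167 + 0)) = -(484 - 167)/26 = -1/26*317 = -317/26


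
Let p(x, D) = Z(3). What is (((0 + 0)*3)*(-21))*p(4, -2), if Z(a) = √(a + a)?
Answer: 0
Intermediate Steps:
Z(a) = √2*√a (Z(a) = √(2*a) = √2*√a)
p(x, D) = √6 (p(x, D) = √2*√3 = √6)
(((0 + 0)*3)*(-21))*p(4, -2) = (((0 + 0)*3)*(-21))*√6 = ((0*3)*(-21))*√6 = (0*(-21))*√6 = 0*√6 = 0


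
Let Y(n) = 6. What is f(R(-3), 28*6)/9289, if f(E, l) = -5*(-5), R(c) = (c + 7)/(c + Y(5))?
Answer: 25/9289 ≈ 0.0026914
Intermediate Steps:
R(c) = (7 + c)/(6 + c) (R(c) = (c + 7)/(c + 6) = (7 + c)/(6 + c))
f(E, l) = 25
f(R(-3), 28*6)/9289 = 25/9289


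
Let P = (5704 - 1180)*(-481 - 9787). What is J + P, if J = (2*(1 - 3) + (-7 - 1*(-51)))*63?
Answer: -46449912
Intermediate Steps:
J = 2520 (J = (2*(-2) + (-7 + 51))*63 = (-4 + 44)*63 = 40*63 = 2520)
P = -46452432 (P = 4524*(-10268) = -46452432)
J + P = 2520 - 46452432 = -46449912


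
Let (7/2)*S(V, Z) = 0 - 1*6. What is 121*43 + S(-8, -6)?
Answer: 36409/7 ≈ 5201.3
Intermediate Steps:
S(V, Z) = -12/7 (S(V, Z) = 2*(0 - 1*6)/7 = 2*(0 - 6)/7 = (2/7)*(-6) = -12/7)
121*43 + S(-8, -6) = 121*43 - 12/7 = 5203 - 12/7 = 36409/7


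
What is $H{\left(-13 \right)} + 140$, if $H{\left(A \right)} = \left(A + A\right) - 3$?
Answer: $111$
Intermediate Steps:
$H{\left(A \right)} = -3 + 2 A$ ($H{\left(A \right)} = 2 A - 3 = -3 + 2 A$)
$H{\left(-13 \right)} + 140 = \left(-3 + 2 \left(-13\right)\right) + 140 = \left(-3 - 26\right) + 140 = -29 + 140 = 111$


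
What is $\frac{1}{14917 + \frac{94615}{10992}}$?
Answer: $\frac{10992}{164062279} \approx 6.6999 \cdot 10^{-5}$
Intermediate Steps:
$\frac{1}{14917 + \frac{94615}{10992}} = \frac{1}{\frac{164062279}{10992}} = \frac{10992}{164062279}$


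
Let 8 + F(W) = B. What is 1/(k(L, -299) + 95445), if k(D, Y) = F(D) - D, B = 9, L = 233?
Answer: 1/95213 ≈ 1.0503e-5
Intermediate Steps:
F(W) = 1 (F(W) = -8 + 9 = 1)
k(D, Y) = 1 - D
1/(k(L, -299) + 95445) = 1/((1 - 1*233) + 95445) = 1/((1 - 233) + 95445) = 1/(-232 + 95445) = 1/95213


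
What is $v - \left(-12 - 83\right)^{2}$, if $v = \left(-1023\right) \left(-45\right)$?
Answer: $37010$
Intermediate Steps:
$v = 46035$
$v - \left(-12 - 83\right)^{2} = 46035 - \left(-12 - 83\right)^{2} = 46035 - \left(-95\right)^{2} = 46035 - 9025 = 37010$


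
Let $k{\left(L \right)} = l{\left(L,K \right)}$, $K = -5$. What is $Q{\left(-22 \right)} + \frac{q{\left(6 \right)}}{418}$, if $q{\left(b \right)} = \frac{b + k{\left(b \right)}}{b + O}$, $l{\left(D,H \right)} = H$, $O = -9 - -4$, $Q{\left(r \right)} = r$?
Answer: $- \frac{9195}{418} \approx -21.998$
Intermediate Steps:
$O = -5$ ($O = -9 + 4 = -5$)
$k{\left(L \right)} = -5$
$q{\left(b \right)} = 1$ ($q{\left(b \right)} = \frac{b - 5}{b - 5} = \frac{-5 + b}{-5 + b} = 1$)
$Q{\left(-22 \right)} + \frac{q{\left(6 \right)}}{418} = -22 + 1 \cdot \frac{1}{418} = -22 + \frac{1}{418} = - \frac{9195}{418}$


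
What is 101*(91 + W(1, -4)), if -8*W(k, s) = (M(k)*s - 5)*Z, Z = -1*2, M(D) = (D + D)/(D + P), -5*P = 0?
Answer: 35451/4 ≈ 8862.8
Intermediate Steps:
P = 0 (P = -⅕*0 = 0)
M(D) = 2 (M(D) = (D + D)/(D + 0) = (2*D)/D = 2)
Z = -2
W(k, s) = -5/4 + s/2 (W(k, s) = -(2*s - 5)*(-2)/8 = -(-5 + 2*s)*(-2)/8 = -(10 - 4*s)/8 = -5/4 + s/2)
101*(91 + W(1, -4)) = 101*(91 + (-5/4 + (½)*(-4))) = 101*(91 + (-5/4 - 2)) = 101*(91 - 13/4) = 101*(351/4) = 35451/4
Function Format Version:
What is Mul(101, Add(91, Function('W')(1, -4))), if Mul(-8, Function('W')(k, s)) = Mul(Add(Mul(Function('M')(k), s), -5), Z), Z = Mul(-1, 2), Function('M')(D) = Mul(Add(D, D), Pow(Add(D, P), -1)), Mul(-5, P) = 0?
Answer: Rational(35451, 4) ≈ 8862.8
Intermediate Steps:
P = 0 (P = Mul(Rational(-1, 5), 0) = 0)
Function('M')(D) = 2 (Function('M')(D) = Mul(Add(D, D), Pow(Add(D, 0), -1)) = Mul(Mul(2, D), Pow(D, -1)) = 2)
Z = -2
Function('W')(k, s) = Add(Rational(-5, 4), Mul(Rational(1, 2), s)) (Function('W')(k, s) = Mul(Rational(-1, 8), Mul(Add(Mul(2, s), -5), -2)) = Mul(Rational(-1, 8), Mul(Add(-5, Mul(2, s)), -2)) = Mul(Rational(-1, 8), Add(10, Mul(-4, s))) = Add(Rational(-5, 4), Mul(Rational(1, 2), s)))
Mul(101, Add(91, Function('W')(1, -4))) = Mul(101, Add(91, Add(Rational(-5, 4), Mul(Rational(1, 2), -4)))) = Mul(101, Add(91, Add(Rational(-5, 4), -2))) = Mul(101, Add(91, Rational(-13, 4))) = Mul(101, Rational(351, 4)) = Rational(35451, 4)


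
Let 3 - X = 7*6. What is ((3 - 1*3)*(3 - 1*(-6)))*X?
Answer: 0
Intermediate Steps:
X = -39 (X = 3 - 7*6 = 3 - 1*42 = 3 - 42 = -39)
((3 - 1*3)*(3 - 1*(-6)))*X = ((3 - 1*3)*(3 - 1*(-6)))*(-39) = ((3 - 3)*(3 + 6))*(-39) = (0*9)*(-39) = 0*(-39) = 0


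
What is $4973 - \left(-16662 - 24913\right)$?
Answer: $46548$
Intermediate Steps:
$4973 - \left(-16662 - 24913\right) = 4973 - -41575 = 4973 + 41575 = 46548$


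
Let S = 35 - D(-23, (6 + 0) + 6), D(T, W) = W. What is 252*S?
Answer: 5796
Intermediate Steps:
S = 23 (S = 35 - ((6 + 0) + 6) = 35 - (6 + 6) = 35 - 1*12 = 35 - 12 = 23)
252*S = 252*23 = 5796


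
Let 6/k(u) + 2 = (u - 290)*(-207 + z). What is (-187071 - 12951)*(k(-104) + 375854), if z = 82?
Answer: -102844966135321/1368 ≈ -7.5179e+10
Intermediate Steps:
k(u) = 6/(36248 - 125*u) (k(u) = 6/(-2 + (u - 290)*(-207 + 82)) = 6/(-2 + (-290 + u)*(-125)) = 6/(-2 + (36250 - 125*u)) = 6/(36248 - 125*u))
(-187071 - 12951)*(k(-104) + 375854) = (-187071 - 12951)*(6/(36248 - 125*(-104)) + 375854) = -200022*(6/(36248 + 13000) + 375854) = -200022*(6/49248 + 375854) = -200022*(6*(1/49248) + 375854) = -200022*(1/8208 + 375854) = -200022*3085009633/8208 = -102844966135321/1368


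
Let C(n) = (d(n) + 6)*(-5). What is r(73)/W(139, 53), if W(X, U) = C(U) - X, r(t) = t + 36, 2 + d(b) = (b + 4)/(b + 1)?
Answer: -1962/2957 ≈ -0.66351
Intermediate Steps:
d(b) = -2 + (4 + b)/(1 + b) (d(b) = -2 + (b + 4)/(b + 1) = -2 + (4 + b)/(1 + b))
C(n) = -30 - 5*(2 - n)/(1 + n) (C(n) = ((2 - n)/(1 + n) + 6)*(-5) = (6 + (2 - n)/(1 + n))*(-5) = -30 - 5*(2 - n)/(1 + n))
r(t) = 36 + t
W(X, U) = -X + 5*(-8 - 5*U)/(1 + U) (W(X, U) = 5*(-8 - 5*U)/(1 + U) - X = -X + 5*(-8 - 5*U)/(1 + U))
r(73)/W(139, 53) = (36 + 73)/(((-40 - 1*139 - 25*53 - 1*53*139)/(1 + 53))) = 109/(((-40 - 139 - 1325 - 7367)/54)) = 109/(((1/54)*(-8871))) = 109/(-2957/18) = 109*(-18/2957) = -1962/2957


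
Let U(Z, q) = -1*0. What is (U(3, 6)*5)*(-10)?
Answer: 0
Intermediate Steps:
U(Z, q) = 0
(U(3, 6)*5)*(-10) = (0*5)*(-10) = 0*(-10) = 0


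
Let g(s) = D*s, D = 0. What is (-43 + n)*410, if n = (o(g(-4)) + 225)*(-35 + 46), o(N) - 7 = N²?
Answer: 1028690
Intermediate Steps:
g(s) = 0 (g(s) = 0*s = 0)
o(N) = 7 + N²
n = 2552 (n = ((7 + 0²) + 225)*(-35 + 46) = ((7 + 0) + 225)*11 = (7 + 225)*11 = 232*11 = 2552)
(-43 + n)*410 = (-43 + 2552)*410 = 2509*410 = 1028690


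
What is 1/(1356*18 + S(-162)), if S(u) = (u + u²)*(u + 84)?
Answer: -1/2009988 ≈ -4.9752e-7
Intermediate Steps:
S(u) = (84 + u)*(u + u²) (S(u) = (u + u²)*(84 + u) = (84 + u)*(u + u²))
1/(1356*18 + S(-162)) = 1/(1356*18 - 162*(84 + (-162)² + 85*(-162))) = 1/(24408 - 162*(84 + 26244 - 13770)) = 1/(24408 - 162*12558) = 1/(24408 - 2034396) = 1/(-2009988) = -1/2009988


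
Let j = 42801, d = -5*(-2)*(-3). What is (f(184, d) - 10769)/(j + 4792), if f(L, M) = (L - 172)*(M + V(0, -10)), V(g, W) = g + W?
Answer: -1607/6799 ≈ -0.23636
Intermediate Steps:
V(g, W) = W + g
d = -30 (d = 10*(-3) = -30)
f(L, M) = (-172 + L)*(-10 + M) (f(L, M) = (L - 172)*(M + (-10 + 0)) = (-172 + L)*(M - 10) = (-172 + L)*(-10 + M))
(f(184, d) - 10769)/(j + 4792) = ((1720 - 172*(-30) - 10*184 + 184*(-30)) - 10769)/(42801 + 4792) = ((1720 + 5160 - 1840 - 5520) - 10769)/47593 = (-480 - 10769)*(1/47593) = -11249*1/47593 = -1607/6799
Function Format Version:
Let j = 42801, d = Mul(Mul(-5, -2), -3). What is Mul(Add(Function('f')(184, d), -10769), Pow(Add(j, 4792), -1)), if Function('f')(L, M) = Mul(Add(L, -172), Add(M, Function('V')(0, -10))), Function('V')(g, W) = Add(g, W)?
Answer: Rational(-1607, 6799) ≈ -0.23636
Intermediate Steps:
Function('V')(g, W) = Add(W, g)
d = -30 (d = Mul(10, -3) = -30)
Function('f')(L, M) = Mul(Add(-172, L), Add(-10, M)) (Function('f')(L, M) = Mul(Add(L, -172), Add(M, Add(-10, 0))) = Mul(Add(-172, L), Add(M, -10)) = Mul(Add(-172, L), Add(-10, M)))
Mul(Add(Function('f')(184, d), -10769), Pow(Add(j, 4792), -1)) = Mul(Add(Add(1720, Mul(-172, -30), Mul(-10, 184), Mul(184, -30)), -10769), Pow(Add(42801, 4792), -1)) = Mul(Add(Add(1720, 5160, -1840, -5520), -10769), Pow(47593, -1)) = Mul(Add(-480, -10769), Rational(1, 47593)) = Mul(-11249, Rational(1, 47593)) = Rational(-1607, 6799)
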